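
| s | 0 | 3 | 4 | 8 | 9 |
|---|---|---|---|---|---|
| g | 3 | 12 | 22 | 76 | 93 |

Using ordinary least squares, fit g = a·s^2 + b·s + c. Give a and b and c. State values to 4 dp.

The normal system XᵀX·[a, b, c]ᵀ = Xᵀg is [[10994, 1332, 170]; [1332, 170, 24]; [170, 24, 5]]·[a, b, c]ᵀ = [12857, 1569, 206]ᵀ.
Inverting the 3×3 Gram matrix, [a, b, c]ᵀ = [2543/2318, 597/2318, 3087/1159]ᵀ.

a = 1.0971, b = 0.2575, c = 2.6635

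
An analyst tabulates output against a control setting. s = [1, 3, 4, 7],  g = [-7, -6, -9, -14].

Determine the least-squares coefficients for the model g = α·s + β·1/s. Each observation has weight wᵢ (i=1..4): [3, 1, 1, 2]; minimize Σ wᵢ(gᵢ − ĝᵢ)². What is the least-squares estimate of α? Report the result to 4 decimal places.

The normal system MᵀWM·[α, β]ᵀ = MᵀWg is [[126, 7]; [7, 22681/7056]]·[α, β]ᵀ = [-271, -117/4]ᵀ.
Determinant 126·(22681/7056) − 7² = 19937/56.
α = ((-271)·(22681/7056) − 7·(-117/4))/(19937/56) = -4701835/2512062; β = (126·(-117/4) − 7·(-271))/(19937/56) = -100156/19937.

α = -1.8717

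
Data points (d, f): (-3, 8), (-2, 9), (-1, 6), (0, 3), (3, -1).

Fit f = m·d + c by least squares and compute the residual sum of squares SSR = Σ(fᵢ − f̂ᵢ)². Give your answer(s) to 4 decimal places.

SSR = 4.8679

Normal-equation sums: Σd·d = 23, Σd = -3, Σ1 = 5.
For Xᵀf: Σd·f = -51, Σf = 25.
Normal equations: [[23, -3]; [-3, 5]]·[m, c]ᵀ = [-51, 25]ᵀ.
Δ = 23·5 − (-3)² = 106.
m = ((-51)·5 − (-3)·25)/106 = -90/53; c = (23·25 − (-3)·(-51))/106 = 211/53.
Residuals: -57/53, 86/53, 17/53, -52/53, 6/53; SSR = 258/53.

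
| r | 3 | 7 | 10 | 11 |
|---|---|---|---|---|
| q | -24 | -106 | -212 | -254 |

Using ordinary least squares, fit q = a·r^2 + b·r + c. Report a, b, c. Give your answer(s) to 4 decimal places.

Normal-equation sums: Σr^2·r^2 = 27123, Σr^2·r = 2701, Σr^2 = 279, Σr·r = 279, Σr = 31, Σ1 = 4.
For Mᵀq: Σr^2·q = -57344, Σr·q = -5728, Σq = -596.
Row-reducing yields a = -1373/668, b = -143/3340, c = -8859/1670.

a = -2.0554, b = -0.0428, c = -5.3048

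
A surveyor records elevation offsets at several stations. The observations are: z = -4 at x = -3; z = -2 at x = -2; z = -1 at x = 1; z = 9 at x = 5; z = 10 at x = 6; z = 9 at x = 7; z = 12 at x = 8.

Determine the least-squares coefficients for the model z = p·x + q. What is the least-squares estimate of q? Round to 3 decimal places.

q = 0.079

MᵀM·[p, q]ᵀ = Mᵀz reads: 188·p + 22·q = 279;  22·p + 7·q = 33.
Determinant 188·7 − 22² = 832.
p = (279·7 − 22·33)/832 = 1227/832; q = (188·33 − 22·279)/832 = 33/416.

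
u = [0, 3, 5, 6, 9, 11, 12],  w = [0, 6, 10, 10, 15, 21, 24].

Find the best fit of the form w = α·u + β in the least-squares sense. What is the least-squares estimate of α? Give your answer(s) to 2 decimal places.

α = 1.91

The normal equations are: 416·α + 46·β = 782;  46·α + 7·β = 86.
(Σu·u = 416, Σu = 46, Σ1 = 7, Σu·w = 782, Σw = 86.)
Eliminating β: 7·(row 1) − 46·(row 2) gives 796·α = 7·782 − 46·86 = 1518, so α = 759/398.
Then β = (86 − 46·(759/398))/7 = -49/199.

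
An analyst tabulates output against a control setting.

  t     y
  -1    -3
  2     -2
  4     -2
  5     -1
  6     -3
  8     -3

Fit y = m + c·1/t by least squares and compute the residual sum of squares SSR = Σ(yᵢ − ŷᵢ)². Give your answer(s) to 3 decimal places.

The normal equations are: 6·m + (29/120)·c = -14;  (29/120)·m + (20101/14400)·c = 17/40.
Eliminating c: (20101/14400)·(row 1) − (29/120)·(row 2) gives (23953/2880)·m = (20101/14400)·(-14) − (29/120)·(17/40) = -282893/14400, so m = -282893/119765.
Then c = ((17/40) − (29/120)·(-282893/119765))/(20101/14400) = 17088/23953.
Residuals: 9038/119765, 643/119765, 22003/119765, 29208/23953, -90642/119765, -87082/119765; SSR = 314726/119765.

SSR = 2.628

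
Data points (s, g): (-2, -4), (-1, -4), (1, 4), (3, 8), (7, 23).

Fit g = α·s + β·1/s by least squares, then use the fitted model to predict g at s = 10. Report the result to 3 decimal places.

Entries of AᵀA: Σs·s = 64, Σs·1/s = 5, Σ1/s·1/s = 4201/1764.
Right-hand side: Σs·g = 201, Σ1/s·g = 335/21.
AᵀA·[α, β]ᵀ = Aᵀg becomes [[64, 5]; [5, 4201/1764]]·[α, β]ᵀ = [201, 335/21]ᵀ.
Eliminating β: (4201/1764)·(row 1) − 5·(row 2) gives (56191/441)·α = (4201/1764)·201 − 5·(335/21) = 78189/196, so α = 703701/224764.
Then β = ((335/21) − 5·(703701/224764))/(4201/1764) = 7035/56191.
At s = 10: ĝ = (703701/224764)·(10) + (7035/56191)·(1/10) = 1759956/56191.

ĝ = 31.321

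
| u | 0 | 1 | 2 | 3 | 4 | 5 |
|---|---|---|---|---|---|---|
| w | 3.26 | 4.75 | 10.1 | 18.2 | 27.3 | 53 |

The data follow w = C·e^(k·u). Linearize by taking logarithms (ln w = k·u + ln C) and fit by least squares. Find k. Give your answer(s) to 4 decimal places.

k = 0.5651

With ln wᵢ as the transformed response and uᵢ as the regressor:
AᵀA = [[55.0000, 15.0000]; [15.0000, 6]], rhs = [47.9665, 15.2310]ᵀ  (here Σu = 15.0000, Σ(u)² = 55.0000, Σln w = 15.2310, Σu·ln w = 47.9665).
Δ = 55.0000·6 − (15.0000)² = 105.0000; k = (47.9665·6 − 15.0000·15.2310)/105.0000 = 0.56508, ln C = (55.0000·15.2310 − 15.0000·47.9665)/105.0000 = 1.12579.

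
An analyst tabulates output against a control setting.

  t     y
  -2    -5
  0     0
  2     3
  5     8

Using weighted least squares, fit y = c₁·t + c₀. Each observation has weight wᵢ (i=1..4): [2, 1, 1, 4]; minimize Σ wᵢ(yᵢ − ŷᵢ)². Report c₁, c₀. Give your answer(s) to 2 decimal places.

Forming MᵀWM = [[112, 18]; [18, 8]] and MᵀWy = [186, 25]ᵀ gives MᵀWM·[c₁, c₀]ᵀ = MᵀWy.
Determinant 112·8 − 18² = 572.
c₁ = (186·8 − 18·25)/572 = 519/286; c₀ = (112·25 − 18·186)/572 = -137/143.

c₁ = 1.81, c₀ = -0.96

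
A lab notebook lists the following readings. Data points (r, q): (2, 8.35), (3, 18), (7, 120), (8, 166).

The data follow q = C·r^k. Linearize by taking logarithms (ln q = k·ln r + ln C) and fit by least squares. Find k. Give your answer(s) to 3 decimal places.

Linearized form: ln q = k·ln r + ln C. From the 4 transformed points,
AᵀA = [[9.7980, 5.8171]; [5.8171, 4]], rhs = [24.5925, 14.9121]ᵀ  (here Σln r = 5.8171, Σ(ln r)² = 9.7980, Σln q = 14.9121, Σln r·ln q = 24.5925).
Δ = 9.7980·4 − (5.8171)² = 5.3534; k = (24.5925·4 − 5.8171·14.9121)/5.3534 = 2.17147, ln C = (9.7980·14.9121 − 5.8171·24.5925)/5.3534 = 0.57010.

k = 2.171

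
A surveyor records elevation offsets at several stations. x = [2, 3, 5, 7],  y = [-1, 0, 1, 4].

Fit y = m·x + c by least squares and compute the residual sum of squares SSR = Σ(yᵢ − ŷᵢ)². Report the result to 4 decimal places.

Setting ∂/∂m … = 0 gives: 87·m + 17·c = 31;  17·m + 4·c = 4.
Δ = 87·4 − 17² = 59.
m = (31·4 − 17·4)/59 = 56/59; c = (87·4 − 17·31)/59 = -179/59.
Residuals: 8/59, 11/59, -42/59, 23/59; SSR = 42/59.

SSR = 0.7119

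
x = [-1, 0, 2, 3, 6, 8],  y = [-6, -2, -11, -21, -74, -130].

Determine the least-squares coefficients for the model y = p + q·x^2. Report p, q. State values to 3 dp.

p = -3.015, q = -1.982

Sums needed: Σ1 = 6, Σx^2 = 114, Σx^2·x^2 = 5490.
Moment sums: Σy = -244, Σx^2·y = -11223.
Normal equations: [[6, 114]; [114, 5490]]·[p, q]ᵀ = [-244, -11223]ᵀ.
Eliminating q: 5490·(row 1) − 114·(row 2) gives 19944·p = 5490·(-244) − 114·(-11223) = -60138, so p = -3341/1108.
Then q = ((-11223) − 114·(-3341/1108))/5490 = -6587/3324.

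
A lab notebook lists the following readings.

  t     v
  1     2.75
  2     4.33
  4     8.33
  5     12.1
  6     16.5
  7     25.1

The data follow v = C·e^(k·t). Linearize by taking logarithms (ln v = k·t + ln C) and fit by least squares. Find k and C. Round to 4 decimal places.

k = 0.3584, C = 1.9994

Taking logs, ln v = k·t + ln C, so regress ln v on t.
Σt = 25.0000, Σ(t)² = 131.0000, Σln v = 13.1165, Σt·ln v = 64.2685.
Equations: 131.0000·k + 25.0000·ln C = 64.2685;  25.0000·k + 6·ln C = 13.1165.
Δ = 131.0000·6 − (25.0000)² = 161.0000; k = (64.2685·6 − 25.0000·13.1165)/161.0000 = 0.35838, ln C = (131.0000·13.1165 − 25.0000·64.2685)/161.0000 = 0.69283, so C = exp(0.69283) = 1.99937.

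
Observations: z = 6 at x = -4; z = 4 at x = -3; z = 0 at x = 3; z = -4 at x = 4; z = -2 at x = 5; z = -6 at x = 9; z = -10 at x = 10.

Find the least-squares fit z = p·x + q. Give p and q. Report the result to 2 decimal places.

From the data, Σx·x = 256, Σx = 24, Σ1 = 7.
And Σx·z = -216, Σz = -12.
det = 256·7 − 24² = 1216.
p = ((-216)·7 − 24·(-12))/1216 = -153/152; q = (256·(-12) − 24·(-216))/1216 = 33/19.

p = -1.01, q = 1.74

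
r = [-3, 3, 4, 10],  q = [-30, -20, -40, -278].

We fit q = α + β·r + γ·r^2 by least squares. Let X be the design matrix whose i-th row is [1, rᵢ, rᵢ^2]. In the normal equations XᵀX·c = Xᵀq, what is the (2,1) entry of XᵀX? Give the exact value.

14

Row 2 ↔ basis r, column 1 ↔ basis 1, so (XᵀX)_{2,1} = Σᵢ r = (-3)·(1) + (3)·(1) + (4)·(1) + (10)·(1) = 14.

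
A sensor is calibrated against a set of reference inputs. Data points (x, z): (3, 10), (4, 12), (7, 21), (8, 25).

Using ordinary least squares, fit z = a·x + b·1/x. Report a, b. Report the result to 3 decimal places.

Sums needed: Σx·x = 138, Σx·1/x = 4, Σ1/x·1/x = 5917/28224.
Right-hand side: Σx·z = 425, Σ1/x·z = 299/24.
Determinant 138·(5917/28224) − 4² = 60827/4704.
a = (425·(5917/28224) − 4·(299/24))/(60827/4704) = 1108229/364962; b = (138·(299/24) − 4·425)/(60827/4704) = 90552/60827.

a = 3.037, b = 1.489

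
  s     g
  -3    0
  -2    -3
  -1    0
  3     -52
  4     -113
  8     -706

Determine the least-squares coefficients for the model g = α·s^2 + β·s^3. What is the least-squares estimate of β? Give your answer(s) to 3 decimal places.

Sums needed: Σs^2·s^2 = 4531, Σs^2·s^3 = 33759, Σs^3·s^3 = 267763.
Moment sums: Σs^2·g = -47472, Σs^3·g = -370084.
Normal equations: [[4531, 33759]; [33759, 267763]]·[α, β]ᵀ = [-47472, -370084]ᵀ.
Eliminating β: 267763·(row 1) − 33759·(row 2) gives 73564072·α = 267763·(-47472) − 33759·(-370084) = -217579380, so α = -54394845/18391018.
Then β = ((-370084) − 33759·(-54394845/18391018))/267763 = -18560839/18391018.

β = -1.009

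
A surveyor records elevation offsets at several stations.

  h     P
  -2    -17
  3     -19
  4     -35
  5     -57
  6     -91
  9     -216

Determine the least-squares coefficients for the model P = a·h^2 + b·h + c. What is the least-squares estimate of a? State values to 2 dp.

a = -3.01

Compute the Gram sums: Σh^2·h^2 = 8835, Σh^2·h = 1153, Σh^2 = 171, Σh·h = 171, Σh = 25, Σ1 = 6.
Right-hand side: Σh^2·P = -22996, Σh·P = -2938, ΣP = -435.
So AᵀA·[a, b, c]ᵀ = AᵀP: [[8835, 1153, 171]; [1153, 171, 25]; [171, 25, 6]]·[a, b, c]ᵀ = [-22996, -2938, -435]ᵀ.
Solving the 3×3 system (Gaussian elimination) gives a = -637651/212160, b = 209971/70720, c = 401/510.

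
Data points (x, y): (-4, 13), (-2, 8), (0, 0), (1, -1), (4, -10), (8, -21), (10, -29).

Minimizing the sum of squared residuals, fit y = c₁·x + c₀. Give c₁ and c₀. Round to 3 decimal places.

c₁ = -2.942, c₀ = 1.430

Compute the Gram sums: Σx·x = 201, Σx = 17, Σ1 = 7.
Right-hand side: Σx·y = -567, Σy = -40.
MᵀM·[c₁, c₀]ᵀ = Mᵀy becomes [[201, 17]; [17, 7]]·[c₁, c₀]ᵀ = [-567, -40]ᵀ.
Determinant 201·7 − 17² = 1118.
c₁ = ((-567)·7 − 17·(-40))/1118 = -253/86; c₀ = (201·(-40) − 17·(-567))/1118 = 123/86.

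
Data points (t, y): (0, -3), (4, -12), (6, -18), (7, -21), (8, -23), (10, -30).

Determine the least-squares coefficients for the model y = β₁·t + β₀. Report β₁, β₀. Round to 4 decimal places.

Entries of AᵀA: Σt·t = 265, Σt = 35, Σ1 = 6.
For Aᵀy: Σt·y = -787, Σy = -107.
So AᵀA·[β₁, β₀]ᵀ = Aᵀy: [[265, 35]; [35, 6]]·[β₁, β₀]ᵀ = [-787, -107]ᵀ.
Eliminating β₀: 6·(row 1) − 35·(row 2) gives 365·β₁ = 6·(-787) − 35·(-107) = -977, so β₁ = -977/365.
Then β₀ = ((-107) − 35·(-977/365))/6 = -162/73.

β₁ = -2.6767, β₀ = -2.2192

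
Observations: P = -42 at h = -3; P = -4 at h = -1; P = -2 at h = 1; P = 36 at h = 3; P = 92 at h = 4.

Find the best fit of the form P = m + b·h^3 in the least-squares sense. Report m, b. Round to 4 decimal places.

Entries of MᵀM: Σ1 = 5, Σh^3 = 64, Σh^3·h^3 = 5556.
Moment sums: ΣP = 80, Σh^3·P = 7996.
MᵀM·[m, b]ᵀ = MᵀP becomes [[5, 64]; [64, 5556]]·[m, b]ᵀ = [80, 7996]ᵀ.
Determinant 5·5556 − 64² = 23684.
m = (80·5556 − 64·7996)/23684 = -16816/5921; b = (5·7996 − 64·80)/23684 = 8715/5921.

m = -2.8401, b = 1.4719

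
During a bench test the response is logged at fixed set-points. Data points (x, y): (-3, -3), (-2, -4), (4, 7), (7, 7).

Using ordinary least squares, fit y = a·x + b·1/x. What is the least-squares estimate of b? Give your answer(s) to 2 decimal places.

b = 3.89

AᵀA·[a, b]ᵀ = Aᵀy reads: 78·a + 4·b = 94;  4·a + (3133/7056)·b = 23/4.
Δ = 78·(3133/7056) − 4² = 21913/1176.
a = (94·(3133/7056) − 4·(23/4))/(21913/1176) = 66107/65739; b = (78·(23/4) − 4·94)/(21913/1176) = 85260/21913.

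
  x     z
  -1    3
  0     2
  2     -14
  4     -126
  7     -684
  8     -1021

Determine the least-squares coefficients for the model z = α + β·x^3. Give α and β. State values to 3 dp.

α = 1.672, β = -1.998

With design matrix A, AᵀA = [[6, 926]; [926, 383954]] and Aᵀz = [-1840, -765543]ᵀ.
det = 6·383954 − 926² = 1446248.
α = ((-1840)·383954 − 926·(-765543))/1446248 = 1208729/723124; β = (6·(-765543) − 926·(-1840))/1446248 = -1444709/723124.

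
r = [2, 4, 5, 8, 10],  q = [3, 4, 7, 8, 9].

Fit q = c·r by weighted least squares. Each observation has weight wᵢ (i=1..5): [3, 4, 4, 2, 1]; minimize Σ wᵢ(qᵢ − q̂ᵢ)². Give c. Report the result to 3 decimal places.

c = 1.089

Forming XᵀWX = [[404]] and XᵀWq = [440]ᵀ gives XᵀWX·[c]ᵀ = XᵀWq.
c = 440/404 = 1.08911.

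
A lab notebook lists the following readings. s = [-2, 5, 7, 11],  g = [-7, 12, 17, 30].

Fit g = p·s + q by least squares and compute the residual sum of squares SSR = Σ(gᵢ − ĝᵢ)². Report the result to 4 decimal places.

SSR = 1.7746

Sums needed: Σs·s = 199, Σs = 21, Σ1 = 4.
Moment sums: Σs·g = 523, Σg = 52.
Normal equations: [[199, 21]; [21, 4]]·[p, q]ᵀ = [523, 52]ᵀ.
Eliminating q: 4·(row 1) − 21·(row 2) gives 355·p = 4·523 − 21·52 = 1000, so p = 200/71.
Then q = (52 − 21·(200/71))/4 = -127/71.
Residuals: 30/71, -21/71, -66/71, 57/71; SSR = 126/71.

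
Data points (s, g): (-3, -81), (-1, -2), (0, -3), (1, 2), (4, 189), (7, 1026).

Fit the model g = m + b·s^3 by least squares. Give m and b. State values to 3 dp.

m = -1.080, b = 2.993

AᵀA·[m, b]ᵀ = Aᵀg reads: 6·m + 380·b = 1131;  380·m + 122476·b = 366205.
(Σ1 = 6, Σs^3 = 380, Σs^3·s^3 = 122476, Σg = 1131, Σs^3·g = 366205.)
Determinant 6·122476 − 380² = 590456.
m = (1131·122476 − 380·366205)/590456 = -79693/73807; b = (6·366205 − 380·1131)/590456 = 883725/295228.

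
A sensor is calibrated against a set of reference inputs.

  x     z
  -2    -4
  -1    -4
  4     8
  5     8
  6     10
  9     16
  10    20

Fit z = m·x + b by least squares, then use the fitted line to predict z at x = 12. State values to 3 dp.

ẑ = 22.702

Setting ∂/∂m … = 0 gives: 263·m + 31·b = 488;  31·m + 7·b = 54.
(Σx·x = 263, Σx = 31, Σ1 = 7, Σx·z = 488, Σz = 54.)
Eliminating b: 7·(row 1) − 31·(row 2) gives 880·m = 7·488 − 31·54 = 1742, so m = 871/440.
Then b = (54 − 31·(871/440))/7 = -463/440.
At x = 12: ẑ = (871/440)·(12) + (-463/440)·(1) = 9989/440.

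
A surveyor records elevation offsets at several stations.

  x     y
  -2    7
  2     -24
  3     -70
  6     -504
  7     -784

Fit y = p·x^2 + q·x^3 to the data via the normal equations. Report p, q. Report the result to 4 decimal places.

Setting ∂/∂p … = 0 gives: 3810·p + 24826·q = -57258;  24826·p + 165162·q = -379914.
Determinant 3810·165162 − 24826² = 12936944.
p = ((-57258)·165162 − 24826·(-379914))/12936944 = -1568802/808559; q = (3810·(-379914) − 24826·(-57258))/12936944 = -1624077/808559.

p = -1.9402, q = -2.0086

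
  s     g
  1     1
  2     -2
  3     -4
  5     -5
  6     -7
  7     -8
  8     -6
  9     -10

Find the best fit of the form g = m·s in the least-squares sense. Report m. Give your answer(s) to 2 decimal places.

m = -1.03

Compute the Gram sums: Σs·s = 269.
For Mᵀg: Σs·g = -276.
So MᵀM·[m]ᵀ = Mᵀg: [[269]]·[m]ᵀ = [-276]ᵀ.
Hence m = -276 / 269 ≈ -1.02602.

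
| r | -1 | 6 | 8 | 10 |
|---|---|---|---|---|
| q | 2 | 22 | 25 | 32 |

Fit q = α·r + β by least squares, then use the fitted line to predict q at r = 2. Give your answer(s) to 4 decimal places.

Entries of MᵀM: Σr·r = 201, Σr = 23, Σ1 = 4.
For Mᵀq: Σr·q = 650, Σq = 81.
det = 201·4 − 23² = 275.
α = (650·4 − 23·81)/275 = 67/25; β = (201·81 − 23·650)/275 = 121/25.
At r = 2: q̂ = (67/25)·(2) + (121/25)·(1) = 51/5.

q̂ = 10.2000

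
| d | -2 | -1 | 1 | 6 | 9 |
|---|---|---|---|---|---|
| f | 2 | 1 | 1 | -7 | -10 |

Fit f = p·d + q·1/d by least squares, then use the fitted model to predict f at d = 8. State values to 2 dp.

f̂ = -9.06

From the data, Σd·d = 123, Σd·1/d = 5, Σ1/d·1/d = 371/162.
Moment sums: Σd·f = -136, Σ1/d·f = -59/18.
Δ = 123·(371/162) − 5² = 13861/54.
p = ((-136)·(371/162) − 5·(-59/18))/(13861/54) = -47801/41583; q = (123·(-59/18) − 5·(-136))/(13861/54) = 14949/13861.
At d = 8: f̂ = (-47801/41583)·(8) + (14949/13861)·(1/8) = -3014417/332664.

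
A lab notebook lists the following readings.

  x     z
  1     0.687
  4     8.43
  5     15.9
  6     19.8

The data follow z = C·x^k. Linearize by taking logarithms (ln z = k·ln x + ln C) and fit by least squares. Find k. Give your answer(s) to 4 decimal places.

k = 1.8924

Let Y = ln z. Fitting Y = k·ln x + ln C by least squares:
Σln x = 4.7875, Σ(ln x)² = 7.7225, Σln z = 7.5084, Σln x·ln z = 12.7571.
Equations: 7.7225·k + 4.7875·ln C = 12.7571;  4.7875·k + 4·ln C = 7.5084.
Solving (det = 7.9699): k = 1.89239, ln C = -0.38786.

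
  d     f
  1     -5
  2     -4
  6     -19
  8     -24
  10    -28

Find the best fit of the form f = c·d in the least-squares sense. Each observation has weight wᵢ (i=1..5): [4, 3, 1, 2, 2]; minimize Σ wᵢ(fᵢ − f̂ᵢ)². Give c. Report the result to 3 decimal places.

Entries of XᵀWX: Σwᵢ·d·d = 380.
And Σwᵢ·d·f = -1102.
Hence c = -1102 / 380 ≈ -2.9.

c = -2.900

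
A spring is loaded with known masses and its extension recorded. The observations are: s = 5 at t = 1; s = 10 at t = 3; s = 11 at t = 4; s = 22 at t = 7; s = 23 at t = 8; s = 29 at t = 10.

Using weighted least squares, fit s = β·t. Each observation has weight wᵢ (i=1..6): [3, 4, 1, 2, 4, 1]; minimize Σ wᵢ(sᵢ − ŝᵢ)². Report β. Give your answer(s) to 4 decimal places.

Sums needed: Σwᵢ·t·t = 509.
For XᵀWs: Σwᵢ·t·s = 1513.
Normal equations: [[509]]·[β]ᵀ = [1513]ᵀ.
Hence β = 1513 / 509 ≈ 2.9725.

β = 2.9725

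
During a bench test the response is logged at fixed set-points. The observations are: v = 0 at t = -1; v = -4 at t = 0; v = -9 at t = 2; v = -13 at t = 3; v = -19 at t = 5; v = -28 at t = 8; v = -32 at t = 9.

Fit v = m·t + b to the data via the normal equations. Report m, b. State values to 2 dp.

m = -3.13, b = -3.36

Entries of XᵀX: Σt·t = 184, Σt = 26, Σ1 = 7.
Right-hand side: Σt·v = -664, Σv = -105.
XᵀX·[m, b]ᵀ = Xᵀv becomes [[184, 26]; [26, 7]]·[m, b]ᵀ = [-664, -105]ᵀ.
det = 184·7 − 26² = 612.
m = ((-664)·7 − 26·(-105))/612 = -959/306; b = (184·(-105) − 26·(-664))/612 = -514/153.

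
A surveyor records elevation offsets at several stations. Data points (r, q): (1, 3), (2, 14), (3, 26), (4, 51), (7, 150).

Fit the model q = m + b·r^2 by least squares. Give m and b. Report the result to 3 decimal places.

Compute the Gram sums: Σ1 = 5, Σr^2 = 79, Σr^2·r^2 = 2755.
For Aᵀq: Σq = 244, Σr^2·q = 8459.
AᵀA·[m, b]ᵀ = Aᵀq becomes [[5, 79]; [79, 2755]]·[m, b]ᵀ = [244, 8459]ᵀ.
Determinant 5·2755 − 79² = 7534.
m = (244·2755 − 79·8459)/7534 = 3959/7534; b = (5·8459 − 79·244)/7534 = 23019/7534.

m = 0.525, b = 3.055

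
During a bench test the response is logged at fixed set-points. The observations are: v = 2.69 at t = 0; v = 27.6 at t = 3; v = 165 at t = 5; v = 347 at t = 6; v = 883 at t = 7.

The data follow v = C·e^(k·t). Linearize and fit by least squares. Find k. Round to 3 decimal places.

Taking logs, ln v = k·t + ln C, so regress ln v on t.
Σt = 21.0000, Σ(t)² = 119.0000, Σln v = 22.0460, Σt·ln v = 118.0624.
Normal system: [[119.0000, 21.0000]; [21.0000, 5]]·[k, ln C]ᵀ = [118.0624, 22.0460]ᵀ.
Slope k = (n·Σt·ln v − Σt·Σln v)/(n·Σ(t)² − (Σt)²) = (5·118.0624 − 21.0000·22.0460)/154.0000 = 0.82693; ln C = (Σln v − k·Σt)/n = 0.93609.

k = 0.827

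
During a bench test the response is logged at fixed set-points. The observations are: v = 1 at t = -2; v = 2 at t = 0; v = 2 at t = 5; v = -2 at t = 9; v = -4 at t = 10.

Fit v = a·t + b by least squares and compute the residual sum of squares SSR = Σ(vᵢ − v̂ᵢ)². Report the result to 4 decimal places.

SSR = 10.4311

Compute the Gram sums: Σt·t = 210, Σt = 22, Σ1 = 5.
And Σt·v = -50, Σv = -1.
So MᵀM·[a, b]ᵀ = Mᵀv: [[210, 22]; [22, 5]]·[a, b]ᵀ = [-50, -1]ᵀ.
Δ = 210·5 − 22² = 566.
a = ((-50)·5 − 22·(-1))/566 = -114/283; b = (210·(-1) − 22·(-50))/566 = 445/283.
Residuals: -390/283, 121/283, 691/283, 15/283, -437/283; SSR = 2952/283.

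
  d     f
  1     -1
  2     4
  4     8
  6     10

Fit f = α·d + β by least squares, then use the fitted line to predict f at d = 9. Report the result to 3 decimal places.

Compute the Gram sums: Σd·d = 57, Σd = 13, Σ1 = 4.
For Mᵀf: Σd·f = 99, Σf = 21.
Eliminating β: 4·(row 1) − 13·(row 2) gives 59·α = 4·99 − 13·21 = 123, so α = 123/59.
Then β = (21 − 13·(123/59))/4 = -90/59.
At d = 9: f̂ = (123/59)·(9) + (-90/59)·(1) = 1017/59.

f̂ = 17.237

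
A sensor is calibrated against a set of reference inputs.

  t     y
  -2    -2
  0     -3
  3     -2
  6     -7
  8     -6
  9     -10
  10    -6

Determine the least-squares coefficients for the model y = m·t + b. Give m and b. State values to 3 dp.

m = -0.521, b = -2.612

From the data, Σt·t = 294, Σt = 34, Σ1 = 7.
And Σt·y = -242, Σy = -36.
AᵀA·[m, b]ᵀ = Aᵀy becomes [[294, 34]; [34, 7]]·[m, b]ᵀ = [-242, -36]ᵀ.
Δ = 294·7 − 34² = 902.
m = ((-242)·7 − 34·(-36))/902 = -235/451; b = (294·(-36) − 34·(-242))/902 = -1178/451.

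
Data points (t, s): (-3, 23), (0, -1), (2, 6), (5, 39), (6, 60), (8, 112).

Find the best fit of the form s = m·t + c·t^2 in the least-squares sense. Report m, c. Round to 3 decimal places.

m = -1.771, c = 1.965

Compute the Gram sums: Σt·t = 138, Σt·t^2 = 834, Σt^2·t^2 = 6114.
Right-hand side: Σt·s = 1394, Σt^2·s = 10534.
MᵀM·[m, c]ᵀ = Mᵀs becomes [[138, 834]; [834, 6114]]·[m, c]ᵀ = [1394, 10534]ᵀ.
Eliminating c: 6114·(row 1) − 834·(row 2) gives 148176·m = 6114·1394 − 834·10534 = -262440, so m = -1215/686.
Then c = (10534 − 834·(-1215/686))/6114 = 4043/2058.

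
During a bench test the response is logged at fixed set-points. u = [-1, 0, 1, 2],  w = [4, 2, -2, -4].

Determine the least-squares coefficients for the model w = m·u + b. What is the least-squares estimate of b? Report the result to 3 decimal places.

Compute the Gram sums: Σu·u = 6, Σu = 2, Σ1 = 4.
Right-hand side: Σu·w = -14, Σw = 0.
So XᵀX·[m, b]ᵀ = Xᵀw: [[6, 2]; [2, 4]]·[m, b]ᵀ = [-14, 0]ᵀ.
Eliminating b: 4·(row 1) − 2·(row 2) gives 20·m = 4·(-14) − 2·0 = -56, so m = -14/5.
Then b = (0 − 2·(-14/5))/4 = 7/5.

b = 1.400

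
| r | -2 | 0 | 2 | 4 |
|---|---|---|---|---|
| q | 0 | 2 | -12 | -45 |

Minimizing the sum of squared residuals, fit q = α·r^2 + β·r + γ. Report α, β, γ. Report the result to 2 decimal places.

α = -2.19, β = -3.08, γ = 2.45

From the data, Σr^2·r^2 = 288, Σr^2·r = 64, Σr^2 = 24, Σr·r = 24, Σr = 4, Σ1 = 4.
For Aᵀq: Σr^2·q = -768, Σr·q = -204, Σq = -55.
Normal equations: [[288, 64, 24]; [64, 24, 4]; [24, 4, 4]]·[α, β, γ]ᵀ = [-768, -204, -55]ᵀ.
Inverting the 3×3 Gram matrix, [α, β, γ]ᵀ = [-35/16, -123/40, 49/20]ᵀ.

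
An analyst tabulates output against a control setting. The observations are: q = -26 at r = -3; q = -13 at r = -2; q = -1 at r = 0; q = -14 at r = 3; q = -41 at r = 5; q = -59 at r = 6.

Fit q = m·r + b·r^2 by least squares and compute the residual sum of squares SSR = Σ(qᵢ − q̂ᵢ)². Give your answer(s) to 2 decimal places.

SSR = 9.68

Normal-equation sums: Σr·r = 83, Σr·r^2 = 333, Σr^2·r^2 = 2099.
And Σr·q = -497, Σr^2·q = -3561.
So AᵀA·[m, b]ᵀ = Aᵀq: [[83, 333]; [333, 2099]]·[m, b]ᵀ = [-497, -3561]ᵀ.
Δ = 83·2099 − 333² = 63328.
m = ((-497)·2099 − 333·(-3561))/63328 = 71305/31664; b = (83·(-3561) − 333·(-497))/63328 = -65031/31664.
Residuals: -12035/15832, -4449/15832, -1, -17983/7916, -14487/15832, 22555/15832; SSR = 153325/15832.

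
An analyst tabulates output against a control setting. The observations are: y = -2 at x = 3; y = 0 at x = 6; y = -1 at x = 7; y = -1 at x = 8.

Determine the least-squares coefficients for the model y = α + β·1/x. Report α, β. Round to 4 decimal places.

α = 0.1625, β = -6.0560

The normal equations are: 4·α + (43/56)·β = -4;  (43/56)·α + (4937/28224)·β = -157/168.
Determinant 4·(4937/28224) − (43/56)² = 3107/28224.
α = ((-4)·(4937/28224) − (43/56)·(-157/168))/(3107/28224) = 505/3107; β = (4·(-157/168) − (43/56)·(-4))/(3107/28224) = -18816/3107.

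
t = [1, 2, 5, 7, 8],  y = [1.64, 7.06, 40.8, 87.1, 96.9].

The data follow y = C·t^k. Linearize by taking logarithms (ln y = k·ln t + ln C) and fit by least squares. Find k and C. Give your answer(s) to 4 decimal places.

With ln yᵢ as the transformed response and ln tᵢ as the regressor:
Sums: Σln t = 6.3279, Σ(ln t)² = 11.1814, Σln y = 15.1986, Σln t·ln y = 25.5268.
Normal system: [[11.1814, 6.3279]; [6.3279, 5]]·[k, ln C]ᵀ = [25.5268, 15.1986]ᵀ.
Solving (det = 15.8642): k = 1.98299, ln C = 0.53006, so C = exp(0.53006) = 1.69904.

k = 1.9830, C = 1.6990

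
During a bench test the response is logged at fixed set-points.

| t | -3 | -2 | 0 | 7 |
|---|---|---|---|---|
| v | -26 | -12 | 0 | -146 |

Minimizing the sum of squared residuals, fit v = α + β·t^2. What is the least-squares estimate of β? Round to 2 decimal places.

Setting ∂/∂α … = 0 gives: 4·α + 62·β = -184;  62·α + 2498·β = -7436.
Δ = 4·2498 − 62² = 6148.
α = ((-184)·2498 − 62·(-7436))/6148 = 350/1537; β = (4·(-7436) − 62·(-184))/6148 = -4584/1537.

β = -2.98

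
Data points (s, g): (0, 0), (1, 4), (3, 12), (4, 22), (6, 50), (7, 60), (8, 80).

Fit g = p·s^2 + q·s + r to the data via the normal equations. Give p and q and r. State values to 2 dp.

p = 1.10, q = 1.11, r = 0.43

Forming AᵀA = [[8131, 1163, 175]; [1163, 175, 29]; [175, 29, 7]] and Aᵀg = [10324, 1488, 228]ᵀ gives AᵀA·[p, q, r]ᵀ = Aᵀg.
Row-reducing yields p = 9122/8283, q = 9220/8283, r = 322/753.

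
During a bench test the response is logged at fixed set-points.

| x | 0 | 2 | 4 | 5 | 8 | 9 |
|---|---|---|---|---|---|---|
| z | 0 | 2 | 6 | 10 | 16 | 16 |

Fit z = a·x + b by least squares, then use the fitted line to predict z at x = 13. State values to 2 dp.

Compute the Gram sums: Σx·x = 190, Σx = 28, Σ1 = 6.
Right-hand side: Σx·z = 350, Σz = 50.
Δ = 190·6 − 28² = 356.
a = (350·6 − 28·50)/356 = 175/89; b = (190·50 − 28·350)/356 = -75/89.
At x = 13: ẑ = (175/89)·(13) + (-75/89)·(1) = 2200/89.

ẑ = 24.72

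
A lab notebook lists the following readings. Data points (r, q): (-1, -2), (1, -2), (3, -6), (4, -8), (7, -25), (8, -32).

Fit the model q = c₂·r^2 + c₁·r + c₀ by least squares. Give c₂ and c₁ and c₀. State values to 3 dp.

From the data, Σr^2·r^2 = 6836, Σr^2·r = 946, Σr^2 = 140, Σr·r = 140, Σr = 22, Σ1 = 6.
For Mᵀq: Σr^2·q = -3459, Σr·q = -481, Σq = -75.
Solving the 3×3 system (Gaussian elimination) gives c₂ = -18407/36870, c₁ = 6217/36870, c₀ = -9029/6145.

c₂ = -0.499, c₁ = 0.169, c₀ = -1.469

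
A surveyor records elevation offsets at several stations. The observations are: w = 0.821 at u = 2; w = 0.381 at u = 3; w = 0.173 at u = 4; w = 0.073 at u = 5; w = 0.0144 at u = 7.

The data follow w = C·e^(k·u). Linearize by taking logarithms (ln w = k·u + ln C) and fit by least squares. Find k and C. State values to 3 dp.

Linearized form: ln w = k·u + ln C. From the 5 transformed points,
XᵀX = [[103.0000, 21.0000]; [21.0000, 5]], rhs = [-53.0774, -9.7745]ᵀ  (here Σu = 21.0000, Σ(u)² = 103.0000, Σln w = -9.7745, Σu·ln w = -53.0774).
Solving (det = 74.0000): k = -0.81247, ln C = 1.45748, so C = exp(1.45748) = 4.29513.

k = -0.812, C = 4.295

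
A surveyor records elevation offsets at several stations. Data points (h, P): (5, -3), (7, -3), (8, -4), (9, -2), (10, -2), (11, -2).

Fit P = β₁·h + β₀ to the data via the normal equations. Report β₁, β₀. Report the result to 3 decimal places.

Forming XᵀX = [[440, 50]; [50, 6]] and XᵀP = [-128, -16]ᵀ gives XᵀX·[β₁, β₀]ᵀ = XᵀP.
Δ = 440·6 − 50² = 140.
β₁ = ((-128)·6 − 50·(-16))/140 = 8/35; β₀ = (440·(-16) − 50·(-128))/140 = -32/7.

β₁ = 0.229, β₀ = -4.571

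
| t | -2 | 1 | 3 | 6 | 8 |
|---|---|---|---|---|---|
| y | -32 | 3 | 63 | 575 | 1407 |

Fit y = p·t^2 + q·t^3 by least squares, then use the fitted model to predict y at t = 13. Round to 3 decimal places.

MᵀM·[p, q]ᵀ = Mᵀy reads: 5490·p + 40756·q = 111190;  40756·p + 309594·q = 846544.
(Σt^2·t^2 = 5490, Σt^2·t^3 = 40756, Σt^3·t^3 = 309594, Σt^2·y = 111190, Σt^3·y = 846544.)
Determinant 5490·309594 − 40756² = 38619524.
p = (111190·309594 − 40756·846544)/38619524 = -19497601/9654881; q = (5490·846544 − 40756·111190)/38619524 = 28966730/9654881.
At t = 13: ŷ = (-19497601/9654881)·(169) + (28966730/9654881)·(2197) = 60344811241/9654881.

ŷ = 6250.187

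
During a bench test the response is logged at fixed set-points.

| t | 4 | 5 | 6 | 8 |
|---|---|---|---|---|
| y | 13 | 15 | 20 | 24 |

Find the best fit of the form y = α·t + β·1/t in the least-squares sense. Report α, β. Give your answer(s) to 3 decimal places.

From the data, Σt·t = 141, Σt·1/t = 4, Σ1/t·1/t = 2101/14400.
And Σt·y = 439, Σ1/t·y = 151/12.
Determinant 141·(2101/14400) − 4² = 21947/4800.
α = (439·(2101/14400) − 4·(151/12))/(21947/4800) = 197539/65841; β = (141·(151/12) − 4·439)/(21947/4800) = 87600/21947.

α = 3.000, β = 3.991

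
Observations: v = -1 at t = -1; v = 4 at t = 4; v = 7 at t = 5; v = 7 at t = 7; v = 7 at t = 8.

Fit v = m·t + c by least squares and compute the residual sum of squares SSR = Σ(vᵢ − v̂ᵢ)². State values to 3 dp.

SSR = 4.663

With design matrix M, MᵀM = [[155, 23]; [23, 5]] and Mᵀv = [157, 24]ᵀ.
Δ = 155·5 − 23² = 246.
m = (157·5 − 23·24)/246 = 233/246; c = (155·24 − 23·157)/246 = 109/246.
Residuals: -61/123, -19/82, 224/123, -3/41, -251/246; SSR = 1147/246.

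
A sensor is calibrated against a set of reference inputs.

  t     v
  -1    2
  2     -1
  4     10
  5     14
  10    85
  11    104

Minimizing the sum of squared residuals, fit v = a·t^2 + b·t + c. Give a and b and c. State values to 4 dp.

a = 1.0425, b = -1.8906, c = -0.9582

MᵀM·[a, b, c]ᵀ = Mᵀv reads: 25539·a + 2527·b + 267·c = 21592;  2527·a + 267·b + 31·c = 2100;  267·a + 31·b + 6·c = 214.
(Σt^2·t^2 = 25539, Σt^2·t = 2527, Σt^2 = 267, Σt·t = 267, Σt = 31, Σ1 = 6, Σt^2·v = 21592, Σt·v = 2100, Σv = 214.)
Row-reducing yields a = 24729/23720, b = -8969/4744, c = -2841/2965.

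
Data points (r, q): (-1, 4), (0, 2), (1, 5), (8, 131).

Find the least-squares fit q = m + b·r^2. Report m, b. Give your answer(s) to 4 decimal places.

m = 2.3245, b = 2.0106

The normal equations are: 4·m + 66·b = 142;  66·m + 4098·b = 8393.
(Σ1 = 4, Σr^2 = 66, Σr^2·r^2 = 4098, Σq = 142, Σr^2·q = 8393.)
det = 4·4098 − 66² = 12036.
m = (142·4098 − 66·8393)/12036 = 4663/2006; b = (4·8393 − 66·142)/12036 = 6050/3009.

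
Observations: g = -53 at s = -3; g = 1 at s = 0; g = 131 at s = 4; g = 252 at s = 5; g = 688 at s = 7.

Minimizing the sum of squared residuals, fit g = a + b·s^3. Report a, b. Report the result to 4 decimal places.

a = 1.5773, b = 2.0022

The normal equations are: 5·a + 505·b = 1019;  505·a + 138099·b = 277299.
Determinant 5·138099 − 505² = 435470.
a = (1019·138099 − 505·277299)/435470 = 343443/217735; b = (5·277299 − 505·1019)/435470 = 87190/43547.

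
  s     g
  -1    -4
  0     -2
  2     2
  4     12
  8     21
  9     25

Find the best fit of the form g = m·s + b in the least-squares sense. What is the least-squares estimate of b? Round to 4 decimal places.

Sums needed: Σs·s = 166, Σs = 22, Σ1 = 6.
Moment sums: Σs·g = 449, Σg = 54.
AᵀA·[m, b]ᵀ = Aᵀg becomes [[166, 22]; [22, 6]]·[m, b]ᵀ = [449, 54]ᵀ.
det = 166·6 − 22² = 512.
m = (449·6 − 22·54)/512 = 753/256; b = (166·54 − 22·449)/512 = -457/256.

b = -1.7852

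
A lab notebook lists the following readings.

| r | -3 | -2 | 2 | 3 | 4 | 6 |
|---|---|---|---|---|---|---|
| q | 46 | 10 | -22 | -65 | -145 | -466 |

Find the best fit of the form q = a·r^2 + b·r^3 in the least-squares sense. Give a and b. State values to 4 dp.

Sums needed: Σr^2·r^2 = 1746, Σr^2·r^3 = 8800, Σr^3·r^3 = 52338.
Moment sums: Σr^2·q = -19315, Σr^3·q = -113189.
So AᵀA·[a, b]ᵀ = Aᵀq: [[1746, 8800]; [8800, 52338]]·[a, b]ᵀ = [-19315, -113189]ᵀ.
Determinant 1746·52338 − 8800² = 13942148.
a = ((-19315)·52338 − 8800·(-113189))/13942148 = -674785/633734; b = (1746·(-113189) − 8800·(-19315))/13942148 = -13827997/6971074.

a = -1.0648, b = -1.9836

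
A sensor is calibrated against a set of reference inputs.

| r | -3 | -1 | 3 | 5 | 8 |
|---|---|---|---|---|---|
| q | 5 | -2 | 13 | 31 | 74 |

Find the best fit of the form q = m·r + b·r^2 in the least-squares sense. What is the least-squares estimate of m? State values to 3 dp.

m = 1.371

The normal system MᵀM·[m, b]ᵀ = Mᵀq is [[108, 636]; [636, 4884]]·[m, b]ᵀ = [773, 5671]ᵀ.
det = 108·4884 − 636² = 122976.
m = (773·4884 − 636·5671)/122976 = 1756/1281; b = (108·5671 − 636·773)/122976 = 5035/5124.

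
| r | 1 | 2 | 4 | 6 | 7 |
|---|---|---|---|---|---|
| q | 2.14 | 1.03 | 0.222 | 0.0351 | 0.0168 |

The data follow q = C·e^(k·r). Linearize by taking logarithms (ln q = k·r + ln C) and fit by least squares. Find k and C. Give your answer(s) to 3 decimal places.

With ln qᵢ as the transformed response and rᵢ as the regressor:
Σr = 20.0000, Σ(r)² = 106.0000, Σln q = -8.1506, Σr·ln q = -53.9023.
Equations: 106.0000·k + 20.0000·ln C = -53.9023;  20.0000·k + 5·ln C = -8.1506.
Δ = 106.0000·5 − (20.0000)² = 130.0000; k = (-53.9023·5 − 20.0000·-8.1506)/130.0000 = -0.81922, ln C = (106.0000·-8.1506 − 20.0000·-53.9023)/130.0000 = 1.64676, so C = exp(1.64676) = 5.19013.

k = -0.819, C = 5.190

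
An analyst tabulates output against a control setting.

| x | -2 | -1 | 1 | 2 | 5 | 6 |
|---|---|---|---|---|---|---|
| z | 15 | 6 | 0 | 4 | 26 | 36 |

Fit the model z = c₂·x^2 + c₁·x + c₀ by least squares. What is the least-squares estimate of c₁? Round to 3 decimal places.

c₁ = -2.767

Normal-equation sums: Σx^2·x^2 = 1955, Σx^2·x = 341, Σx^2 = 71, Σx·x = 71, Σx = 11, Σ1 = 6.
Right-hand side: Σx^2·z = 2028, Σx·z = 318, Σz = 87.
AᵀA·[c₂, c₁, c₀]ᵀ = Aᵀz becomes [[1955, 341, 71]; [341, 71, 11]; [71, 11, 6]]·[c₂, c₁, c₀]ᵀ = [2028, 318, 87]ᵀ.
Inverting the 3×3 Gram matrix, [c₂, c₁, c₀]ᵀ = [867/611, -8454/3055, 8499/3055]ᵀ.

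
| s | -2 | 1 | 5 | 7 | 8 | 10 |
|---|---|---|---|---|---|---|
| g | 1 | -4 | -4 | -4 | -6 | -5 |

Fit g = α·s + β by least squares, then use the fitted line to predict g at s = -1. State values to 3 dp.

Forming AᵀA = [[243, 29]; [29, 6]] and Aᵀg = [-152, -22]ᵀ gives AᵀA·[α, β]ᵀ = Aᵀg.
Δ = 243·6 − 29² = 617.
α = ((-152)·6 − 29·(-22))/617 = -274/617; β = (243·(-22) − 29·(-152))/617 = -938/617.
At s = -1: ĝ = (-274/617)·(-1) + (-938/617)·(1) = -664/617.

ĝ = -1.076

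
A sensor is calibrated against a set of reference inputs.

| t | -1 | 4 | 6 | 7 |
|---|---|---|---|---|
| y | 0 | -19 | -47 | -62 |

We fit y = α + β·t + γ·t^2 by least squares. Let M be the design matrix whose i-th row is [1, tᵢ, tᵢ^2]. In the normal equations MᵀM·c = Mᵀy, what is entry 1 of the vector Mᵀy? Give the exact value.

-128

Entry 1 ↔ basis 1, so (Mᵀy)_{1} = Σᵢ yᵢ = (1)·(0) + (1)·(-19) + (1)·(-47) + (1)·(-62) = -128.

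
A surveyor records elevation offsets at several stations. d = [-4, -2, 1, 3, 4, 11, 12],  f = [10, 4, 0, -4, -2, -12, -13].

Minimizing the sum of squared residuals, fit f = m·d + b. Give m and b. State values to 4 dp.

m = -1.3318, b = 2.3280

With design matrix X, XᵀX = [[311, 25]; [25, 7]] and Xᵀf = [-356, -17]ᵀ.
Determinant 311·7 − 25² = 1552.
m = ((-356)·7 − 25·(-17))/1552 = -2067/1552; b = (311·(-17) − 25·(-356))/1552 = 3613/1552.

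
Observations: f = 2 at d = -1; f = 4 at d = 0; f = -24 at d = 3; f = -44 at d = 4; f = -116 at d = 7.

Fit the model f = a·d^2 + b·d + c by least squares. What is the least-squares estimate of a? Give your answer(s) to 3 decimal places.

a = -1.968

The normal system AᵀA·[a, b, c]ᵀ = Aᵀf is [[2739, 433, 75]; [433, 75, 13]; [75, 13, 5]]·[a, b, c]ᵀ = [-6602, -1062, -178]ᵀ.
Solving the 3×3 system (Gaussian elimination) gives a = -6059/3079, b = -9779/3079, c = 6698/3079.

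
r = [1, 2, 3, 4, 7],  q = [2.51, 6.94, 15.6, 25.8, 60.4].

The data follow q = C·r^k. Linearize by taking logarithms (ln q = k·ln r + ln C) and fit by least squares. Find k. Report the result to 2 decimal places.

k = 1.66

Let Y = ln q. Fitting Y = k·ln r + ln C by least squares:
Σln r = 5.1240, Σ(ln r)² = 7.3958, Σln q = 12.9562, Σln r·ln q = 16.8472.
Equations: 7.3958·k + 5.1240·ln C = 16.8472;  5.1240·k + 5·ln C = 12.9562.
Slope k = (n·Σln r·ln q − Σln r·Σln q)/(n·Σ(ln r)² − (Σln r)²) = (5·16.8472 − 5.1240·12.9562)/10.7239 = 1.66437; ln C = (Σln q − k·Σln r)/n = 0.88561.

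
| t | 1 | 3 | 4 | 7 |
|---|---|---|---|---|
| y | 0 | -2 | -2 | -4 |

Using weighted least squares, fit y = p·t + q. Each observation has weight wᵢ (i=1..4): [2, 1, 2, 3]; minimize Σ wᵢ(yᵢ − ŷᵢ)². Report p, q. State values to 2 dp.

p = -0.65, q = 0.51

The normal system XᵀWX·[p, q]ᵀ = XᵀWy is [[190, 34]; [34, 8]]·[p, q]ᵀ = [-106, -18]ᵀ.
Determinant 190·8 − 34² = 364.
p = ((-106)·8 − 34·(-18))/364 = -59/91; q = (190·(-18) − 34·(-106))/364 = 46/91.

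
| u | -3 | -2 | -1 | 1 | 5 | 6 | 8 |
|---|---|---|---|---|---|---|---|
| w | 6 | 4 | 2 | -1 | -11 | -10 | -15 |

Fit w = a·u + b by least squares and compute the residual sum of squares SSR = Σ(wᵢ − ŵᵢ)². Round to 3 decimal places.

Forming XᵀX = [[140, 14]; [14, 7]] and Xᵀw = [-264, -25]ᵀ gives XᵀX·[a, b]ᵀ = Xᵀw.
Eliminating b: 7·(row 1) − 14·(row 2) gives 784·a = 7·(-264) − 14·(-25) = -1498, so a = -107/56.
Then b = ((-25) − 14·(-107/56))/7 = 1/4.
Residuals: 1/56, -1/14, -9/56, 37/56, -95/56, 17/14, 1/28; SSR = 135/28.

SSR = 4.821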